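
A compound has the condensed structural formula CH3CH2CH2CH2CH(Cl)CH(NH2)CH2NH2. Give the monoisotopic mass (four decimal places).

Atom tally by fragment:
  CH3 → C:1 H:3
  CH2 → C:1 H:2
  CH2 → C:1 H:2
  CH2 → C:1 H:2
  CH(Cl) → C:1 H:1 Cl:1
  CH(NH2) → C:1 H:3 N:1
  CH2NH2 → C:1 H:4 N:1
Element totals:
  C: 7
  H: 17
  Cl: 1
  N: 2
Molecular formula: C7H17ClN2.
  M = 7(12.0) + 17(1.007825) + 34.968853 + 2(14.003074)
    = 84.000000 + 17.133025 + 34.968853 + 28.006148 = 164.108026

164.1080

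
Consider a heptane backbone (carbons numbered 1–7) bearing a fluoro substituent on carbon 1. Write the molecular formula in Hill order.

C7H15F

Atom tally by fragment:
  FCH2 → C:1 H:2 F:1
  CH2 → C:1 H:2
  CH2 → C:1 H:2
  CH2 → C:1 H:2
  CH2 → C:1 H:2
  CH2 → C:1 H:2
  CH3 → C:1 H:3
Element totals:
  C: 7
  H: 15
  F: 1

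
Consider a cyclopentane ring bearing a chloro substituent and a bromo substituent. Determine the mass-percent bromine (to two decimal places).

43.55%

Atom tally by fragment:
  cyclopentane ring core → C:5 H:10
  (− 2 ring H displaced by substituents)
  + Cl → Cl:1
  + Br → Br:1
Element totals:
  C: 5
  H: 8
  Br: 1
  Cl: 1
Molecular formula: C5H8BrCl.
Molar mass = 183.473 g/mol.
Mass from Br: 1 × 79.904 = 79.904 g/mol.
%Br = 79.904 / 183.473 × 100 = 43.55%.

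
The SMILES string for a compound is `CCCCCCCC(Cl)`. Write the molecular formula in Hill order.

Atom tally by fragment:
  CH3 → C:1 H:3
  CH2 → C:1 H:2
  CH2 → C:1 H:2
  CH2 → C:1 H:2
  CH2 → C:1 H:2
  CH2 → C:1 H:2
  CH2 → C:1 H:2
  CH2Cl → C:1 H:2 Cl:1
Element totals:
  C: 8
  H: 17
  Cl: 1

C8H17Cl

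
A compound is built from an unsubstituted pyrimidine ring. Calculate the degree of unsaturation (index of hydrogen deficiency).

4

Atom tally by fragment:
  pyrimidine ring core → C:4 H:4 N:2
Element totals:
  C: 4
  H: 4
  N: 2
Molecular formula: C4H4N2.
DoU = (2C + 2 + N − H − X) / 2 = (2·4 + 2 + 2 − 4 − 0) / 2 = 4.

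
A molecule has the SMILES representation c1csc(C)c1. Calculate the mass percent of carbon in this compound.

61.18%

Atom tally by fragment:
  thiophene ring core → C:4 H:4 S:1
  (− 1 ring H displaced by substituents)
  + CH3 → C:1 H:3
Element totals:
  C: 5
  H: 6
  S: 1
Molecular formula: C5H6S.
Molar mass = 98.163 g/mol.
Mass from C: 5 × 12.011 = 60.055 g/mol.
%C = 60.055 / 98.163 × 100 = 61.18%.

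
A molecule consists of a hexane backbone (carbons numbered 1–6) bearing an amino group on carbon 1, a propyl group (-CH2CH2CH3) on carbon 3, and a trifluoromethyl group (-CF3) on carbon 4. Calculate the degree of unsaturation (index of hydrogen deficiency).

Atom tally by fragment:
  H2NCH2 → C:1 H:4 N:1
  CH2 → C:1 H:2
  CH(CH2CH2CH3) → C:4 H:8
  CH(CF3) → C:2 H:1 F:3
  CH2 → C:1 H:2
  CH3 → C:1 H:3
Element totals:
  C: 10
  H: 20
  F: 3
  N: 1
Molecular formula: C10H20F3N.
DoU = (2C + 2 + N − H − X) / 2 = (2·10 + 2 + 1 − 20 − 3) / 2 = 0.

0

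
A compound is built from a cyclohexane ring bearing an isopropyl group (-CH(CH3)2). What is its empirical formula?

CH2

Atom tally by fragment:
  cyclohexane ring core → C:6 H:12
  (− 1 ring H displaced by substituents)
  + CH(CH3)2 → C:3 H:7
Element totals:
  C: 9
  H: 18
Molecular formula: C9H18.
gcd of subscripts = 9; dividing each by 9:
  C: 9/9 = 1
  H: 18/9 = 2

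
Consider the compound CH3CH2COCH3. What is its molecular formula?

Atom tally by fragment:
  CH3 → C:1 H:3
  CH2COCH3 → C:3 H:5 O:1
Element totals:
  C: 4
  H: 8
  O: 1

C4H8O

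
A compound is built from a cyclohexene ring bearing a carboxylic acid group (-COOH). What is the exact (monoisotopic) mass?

Atom tally by fragment:
  cyclohexene ring core → C:6 H:10
  (− 1 ring H displaced by substituents)
  + COOH → C:1 H:1 O:2
Element totals:
  C: 7
  H: 10
  O: 2
Molecular formula: C7H10O2.
  M = 7(12.0) + 10(1.007825) + 2(15.994915)
    = 84.000000 + 10.078250 + 31.989830 = 126.068080

126.0681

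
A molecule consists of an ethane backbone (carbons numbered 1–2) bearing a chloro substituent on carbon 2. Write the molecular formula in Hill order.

C2H5Cl

Atom tally by fragment:
  CH3 → C:1 H:3
  CH2Cl → C:1 H:2 Cl:1
Element totals:
  C: 2
  H: 5
  Cl: 1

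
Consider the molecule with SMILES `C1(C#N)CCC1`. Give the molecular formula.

Atom tally by fragment:
  cyclobutane ring core → C:4 H:8
  (− 1 ring H displaced by substituents)
  + CN → C:1 N:1
Element totals:
  C: 5
  H: 7
  N: 1

C5H7N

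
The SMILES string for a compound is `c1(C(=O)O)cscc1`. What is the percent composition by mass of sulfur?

25.02%

Atom tally by fragment:
  thiophene ring core → C:4 H:4 S:1
  (− 1 ring H displaced by substituents)
  + COOH → C:1 H:1 O:2
Element totals:
  C: 5
  H: 4
  O: 2
  S: 1
Molecular formula: C5H4O2S.
Molar mass = 128.145 g/mol.
Mass from S: 1 × 32.06 = 32.060 g/mol.
%S = 32.060 / 128.145 × 100 = 25.02%.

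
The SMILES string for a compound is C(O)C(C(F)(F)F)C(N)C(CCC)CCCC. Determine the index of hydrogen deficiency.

Atom tally by fragment:
  HOCH2 → C:1 H:3 O:1
  CH(CF3) → C:2 H:1 F:3
  CH(NH2) → C:1 H:3 N:1
  CH(CH2CH2CH3) → C:4 H:8
  CH2 → C:1 H:2
  CH2 → C:1 H:2
  CH2 → C:1 H:2
  CH3 → C:1 H:3
Element totals:
  C: 12
  H: 24
  F: 3
  N: 1
  O: 1
Molecular formula: C12H24F3NO.
DoU = (2C + 2 + N − H − X) / 2 = (2·12 + 2 + 1 − 24 − 3) / 2 = 0.

0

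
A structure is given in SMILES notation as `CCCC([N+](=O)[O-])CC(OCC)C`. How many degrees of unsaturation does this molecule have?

1

Atom tally by fragment:
  CH3 → C:1 H:3
  CH2 → C:1 H:2
  CH2 → C:1 H:2
  CH(NO2) → C:1 H:1 N:1 O:2
  CH2 → C:1 H:2
  CH(OC2H5) → C:3 H:6 O:1
  CH3 → C:1 H:3
Element totals:
  C: 9
  H: 19
  N: 1
  O: 3
Molecular formula: C9H19NO3.
DoU = (2C + 2 + N − H − X) / 2 = (2·9 + 2 + 1 − 19 − 0) / 2 = 1.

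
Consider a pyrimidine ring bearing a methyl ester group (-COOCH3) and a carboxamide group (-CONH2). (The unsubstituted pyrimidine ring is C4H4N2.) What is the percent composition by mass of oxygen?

Atom tally by fragment:
  pyrimidine ring core → C:4 H:4 N:2
  (− 2 ring H displaced by substituents)
  + COOCH3 → C:2 H:3 O:2
  + CONH2 → C:1 H:2 O:1 N:1
Element totals:
  C: 7
  H: 7
  N: 3
  O: 3
Molecular formula: C7H7N3O3.
Molar mass = 181.151 g/mol.
Mass from O: 3 × 15.999 = 47.997 g/mol.
%O = 47.997 / 181.151 × 100 = 26.50%.

26.50%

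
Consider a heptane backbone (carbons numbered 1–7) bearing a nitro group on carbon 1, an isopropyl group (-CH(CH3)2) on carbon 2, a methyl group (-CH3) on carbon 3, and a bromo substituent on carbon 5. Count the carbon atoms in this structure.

11

Atom tally by fragment:
  O2NCH2 → C:1 H:2 N:1 O:2
  CH(CH(CH3)2) → C:4 H:8
  CH(CH3) → C:2 H:4
  CH2 → C:1 H:2
  CH(Br) → C:1 H:1 Br:1
  CH2 → C:1 H:2
  CH3 → C:1 H:3
Element totals:
  C: 11
  H: 22
  Br: 1
  N: 1
  O: 2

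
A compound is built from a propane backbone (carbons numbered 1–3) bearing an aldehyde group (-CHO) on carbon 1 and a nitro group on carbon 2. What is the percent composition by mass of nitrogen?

11.96%

Atom tally by fragment:
  OHCCH2 → C:2 H:3 O:1
  CH(NO2) → C:1 H:1 N:1 O:2
  CH3 → C:1 H:3
Element totals:
  C: 4
  H: 7
  N: 1
  O: 3
Molecular formula: C4H7NO3.
Molar mass = 117.104 g/mol.
Mass from N: 1 × 14.007 = 14.007 g/mol.
%N = 14.007 / 117.104 × 100 = 11.96%.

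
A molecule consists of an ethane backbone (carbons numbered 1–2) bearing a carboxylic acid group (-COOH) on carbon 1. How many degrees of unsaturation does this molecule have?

Atom tally by fragment:
  HOOCCH2 → C:2 H:3 O:2
  CH3 → C:1 H:3
Element totals:
  C: 3
  H: 6
  O: 2
Molecular formula: C3H6O2.
DoU = (2C + 2 + N − H − X) / 2 = (2·3 + 2 + 0 − 6 − 0) / 2 = 1.

1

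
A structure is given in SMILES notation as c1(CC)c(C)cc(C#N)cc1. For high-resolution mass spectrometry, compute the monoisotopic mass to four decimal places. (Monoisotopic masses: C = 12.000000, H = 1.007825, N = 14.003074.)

Atom tally by fragment:
  benzene ring core → C:6 H:6
  (− 3 ring H displaced by substituents)
  + C2H5 → C:2 H:5
  + CH3 → C:1 H:3
  + CN → C:1 N:1
Element totals:
  C: 10
  H: 11
  N: 1
Molecular formula: C10H11N.
  M = 10(12.0) + 11(1.007825) + 14.003074
    = 120.000000 + 11.086075 + 14.003074 = 145.089149

145.0891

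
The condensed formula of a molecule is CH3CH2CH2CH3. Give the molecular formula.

Element totals:
  C: 4
  H: 10

C4H10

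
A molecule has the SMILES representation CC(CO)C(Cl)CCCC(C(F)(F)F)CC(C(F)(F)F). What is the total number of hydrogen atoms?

19

Atom tally by fragment:
  CH3 → C:1 H:3
  CH(CH2OH) → C:2 H:4 O:1
  CH(Cl) → C:1 H:1 Cl:1
  CH2 → C:1 H:2
  CH2 → C:1 H:2
  CH2 → C:1 H:2
  CH(CF3) → C:2 H:1 F:3
  CH2 → C:1 H:2
  CH2CF3 → C:2 H:2 F:3
Element totals:
  C: 12
  H: 19
  Cl: 1
  F: 6
  O: 1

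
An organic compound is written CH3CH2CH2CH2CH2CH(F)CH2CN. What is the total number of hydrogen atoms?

Element totals:
  C: 8
  H: 14
  F: 1
  N: 1

14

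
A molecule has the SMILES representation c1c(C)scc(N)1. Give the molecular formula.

Atom tally by fragment:
  thiophene ring core → C:4 H:4 S:1
  (− 2 ring H displaced by substituents)
  + CH3 → C:1 H:3
  + NH2 → N:1 H:2
Element totals:
  C: 5
  H: 7
  N: 1
  S: 1

C5H7NS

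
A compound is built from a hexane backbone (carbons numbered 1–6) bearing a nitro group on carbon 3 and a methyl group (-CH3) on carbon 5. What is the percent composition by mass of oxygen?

22.04%

Atom tally by fragment:
  CH3 → C:1 H:3
  CH2 → C:1 H:2
  CH(NO2) → C:1 H:1 N:1 O:2
  CH2 → C:1 H:2
  CH(CH3) → C:2 H:4
  CH3 → C:1 H:3
Element totals:
  C: 7
  H: 15
  N: 1
  O: 2
Molecular formula: C7H15NO2.
Molar mass = 145.202 g/mol.
Mass from O: 2 × 15.999 = 31.998 g/mol.
%O = 31.998 / 145.202 × 100 = 22.04%.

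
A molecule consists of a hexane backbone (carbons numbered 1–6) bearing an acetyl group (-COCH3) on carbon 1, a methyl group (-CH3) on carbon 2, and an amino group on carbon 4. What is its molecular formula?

C9H19NO

Atom tally by fragment:
  CH3COCH2 → C:3 H:5 O:1
  CH(CH3) → C:2 H:4
  CH2 → C:1 H:2
  CH(NH2) → C:1 H:3 N:1
  CH2 → C:1 H:2
  CH3 → C:1 H:3
Element totals:
  C: 9
  H: 19
  N: 1
  O: 1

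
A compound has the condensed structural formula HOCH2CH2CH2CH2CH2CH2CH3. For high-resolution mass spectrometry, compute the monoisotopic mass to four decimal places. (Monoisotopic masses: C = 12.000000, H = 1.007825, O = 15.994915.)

Atom tally by fragment:
  HOCH2 → C:1 H:3 O:1
  CH2 → C:1 H:2
  CH2 → C:1 H:2
  CH2 → C:1 H:2
  CH2 → C:1 H:2
  CH2 → C:1 H:2
  CH3 → C:1 H:3
Element totals:
  C: 7
  H: 16
  O: 1
Molecular formula: C7H16O.
  M = 7(12.0) + 16(1.007825) + 15.994915
    = 84.000000 + 16.125200 + 15.994915 = 116.120115

116.1201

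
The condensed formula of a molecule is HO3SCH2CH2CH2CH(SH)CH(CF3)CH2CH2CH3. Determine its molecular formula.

Element totals:
  C: 9
  H: 17
  F: 3
  O: 3
  S: 2

C9H17F3O3S2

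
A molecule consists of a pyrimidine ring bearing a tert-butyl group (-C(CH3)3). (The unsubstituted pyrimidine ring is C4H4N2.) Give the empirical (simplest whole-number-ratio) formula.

C4H6N

Atom tally by fragment:
  pyrimidine ring core → C:4 H:4 N:2
  (− 1 ring H displaced by substituents)
  + C(CH3)3 → C:4 H:9
Element totals:
  C: 8
  H: 12
  N: 2
Molecular formula: C8H12N2.
gcd of subscripts = 2; dividing each by 2:
  C: 8/2 = 4
  H: 12/2 = 6
  N: 2/2 = 1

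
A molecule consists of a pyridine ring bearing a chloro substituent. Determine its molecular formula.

Atom tally by fragment:
  pyridine ring core → C:5 H:5 N:1
  (− 1 ring H displaced by substituents)
  + Cl → Cl:1
Element totals:
  C: 5
  H: 4
  Cl: 1
  N: 1

C5H4ClN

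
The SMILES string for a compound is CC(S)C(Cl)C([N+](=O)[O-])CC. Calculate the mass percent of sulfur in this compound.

16.22%

Atom tally by fragment:
  CH3 → C:1 H:3
  CH(SH) → C:1 H:2 S:1
  CH(Cl) → C:1 H:1 Cl:1
  CH(NO2) → C:1 H:1 N:1 O:2
  CH2 → C:1 H:2
  CH3 → C:1 H:3
Element totals:
  C: 6
  H: 12
  Cl: 1
  N: 1
  O: 2
  S: 1
Molecular formula: C6H12ClNO2S.
Molar mass = 197.677 g/mol.
Mass from S: 1 × 32.06 = 32.060 g/mol.
%S = 32.060 / 197.677 × 100 = 16.22%.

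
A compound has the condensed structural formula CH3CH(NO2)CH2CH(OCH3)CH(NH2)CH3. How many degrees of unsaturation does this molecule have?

Atom tally by fragment:
  CH3 → C:1 H:3
  CH(NO2) → C:1 H:1 N:1 O:2
  CH2 → C:1 H:2
  CH(OCH3) → C:2 H:4 O:1
  CH(NH2) → C:1 H:3 N:1
  CH3 → C:1 H:3
Element totals:
  C: 7
  H: 16
  N: 2
  O: 3
Molecular formula: C7H16N2O3.
DoU = (2C + 2 + N − H − X) / 2 = (2·7 + 2 + 2 − 16 − 0) / 2 = 1.

1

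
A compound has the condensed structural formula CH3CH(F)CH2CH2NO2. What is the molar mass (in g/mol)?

121.11 g/mol

Atom tally by fragment:
  CH3 → C:1 H:3
  CH(F) → C:1 H:1 F:1
  CH2 → C:1 H:2
  CH2NO2 → C:1 H:2 N:1 O:2
Element totals:
  C: 4
  H: 8
  F: 1
  N: 1
  O: 2
Molecular formula: C4H8FNO2.
  M = 4(12.011) + 8(1.008) + 18.998 + 14.007 + 2(15.999)
    = 48.044 + 8.064 + 18.998 + 14.007 + 31.998 = 121.111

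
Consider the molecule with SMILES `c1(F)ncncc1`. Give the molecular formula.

Atom tally by fragment:
  pyrimidine ring core → C:4 H:4 N:2
  (− 1 ring H displaced by substituents)
  + F → F:1
Element totals:
  C: 4
  H: 3
  F: 1
  N: 2

C4H3FN2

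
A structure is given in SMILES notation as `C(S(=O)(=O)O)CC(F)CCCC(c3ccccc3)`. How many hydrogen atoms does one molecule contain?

Atom tally by fragment:
  HO3SCH2 → C:1 H:3 S:1 O:3
  CH2 → C:1 H:2
  CH(F) → C:1 H:1 F:1
  CH2 → C:1 H:2
  CH2 → C:1 H:2
  CH2 → C:1 H:2
  CH2C6H5 → C:7 H:7
Element totals:
  C: 13
  H: 19
  F: 1
  O: 3
  S: 1

19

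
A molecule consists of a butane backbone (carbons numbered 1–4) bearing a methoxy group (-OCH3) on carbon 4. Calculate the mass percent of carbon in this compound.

68.13%

Atom tally by fragment:
  CH3 → C:1 H:3
  CH2 → C:1 H:2
  CH2 → C:1 H:2
  CH2OCH3 → C:2 H:5 O:1
Element totals:
  C: 5
  H: 12
  O: 1
Molecular formula: C5H12O.
Molar mass = 88.150 g/mol.
Mass from C: 5 × 12.011 = 60.055 g/mol.
%C = 60.055 / 88.150 × 100 = 68.13%.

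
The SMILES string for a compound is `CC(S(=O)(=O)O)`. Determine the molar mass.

110.13 g/mol

Atom tally by fragment:
  CH3 → C:1 H:3
  CH2SO3H → C:1 H:3 S:1 O:3
Element totals:
  C: 2
  H: 6
  O: 3
  S: 1
Molecular formula: C2H6O3S.
  M = 2(12.011) + 6(1.008) + 3(15.999) + 32.06
    = 24.022 + 6.048 + 47.997 + 32.060 = 110.127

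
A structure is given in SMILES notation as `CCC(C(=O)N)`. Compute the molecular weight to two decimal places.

87.12 g/mol

Atom tally by fragment:
  CH3 → C:1 H:3
  CH2 → C:1 H:2
  CH2CONH2 → C:2 H:4 O:1 N:1
Element totals:
  C: 4
  H: 9
  N: 1
  O: 1
Molecular formula: C4H9NO.
  M = 4(12.011) + 9(1.008) + 14.007 + 15.999
    = 48.044 + 9.072 + 14.007 + 15.999 = 87.122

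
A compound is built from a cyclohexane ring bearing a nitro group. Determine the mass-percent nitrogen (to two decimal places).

10.84%

Atom tally by fragment:
  cyclohexane ring core → C:6 H:12
  (− 1 ring H displaced by substituents)
  + NO2 → N:1 O:2
Element totals:
  C: 6
  H: 11
  N: 1
  O: 2
Molecular formula: C6H11NO2.
Molar mass = 129.159 g/mol.
Mass from N: 1 × 14.007 = 14.007 g/mol.
%N = 14.007 / 129.159 × 100 = 10.84%.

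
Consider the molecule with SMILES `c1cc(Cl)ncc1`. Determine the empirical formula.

C5H4ClN

Atom tally by fragment:
  pyridine ring core → C:5 H:5 N:1
  (− 1 ring H displaced by substituents)
  + Cl → Cl:1
Element totals:
  C: 5
  H: 4
  Cl: 1
  N: 1
Molecular formula: C5H4ClN.
gcd of subscripts (5, 1, 4, 1) = 1, so the empirical formula equals the molecular formula.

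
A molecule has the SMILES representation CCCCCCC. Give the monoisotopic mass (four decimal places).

Atom tally by fragment:
  CH3 → C:1 H:3
  CH2 → C:1 H:2
  CH2 → C:1 H:2
  CH2 → C:1 H:2
  CH2 → C:1 H:2
  CH2 → C:1 H:2
  CH3 → C:1 H:3
Element totals:
  C: 7
  H: 16
Molecular formula: C7H16.
  M = 7(12.0) + 16(1.007825)
    = 84.000000 + 16.125200 = 100.125200

100.1252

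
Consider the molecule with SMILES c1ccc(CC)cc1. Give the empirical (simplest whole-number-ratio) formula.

C4H5

Atom tally by fragment:
  benzene ring core → C:6 H:6
  (− 1 ring H displaced by substituents)
  + C2H5 → C:2 H:5
Element totals:
  C: 8
  H: 10
Molecular formula: C8H10.
gcd of subscripts = 2; dividing each by 2:
  C: 8/2 = 4
  H: 10/2 = 5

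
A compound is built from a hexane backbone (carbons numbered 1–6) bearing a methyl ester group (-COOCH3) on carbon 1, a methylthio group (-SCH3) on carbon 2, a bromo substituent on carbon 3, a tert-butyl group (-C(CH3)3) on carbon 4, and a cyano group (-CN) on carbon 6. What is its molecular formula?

Atom tally by fragment:
  CH3OOCCH2 → C:3 H:5 O:2
  CH(SCH3) → C:2 H:4 S:1
  CH(Br) → C:1 H:1 Br:1
  CH(C(CH3)3) → C:5 H:10
  CH2 → C:1 H:2
  CH2CN → C:2 H:2 N:1
Element totals:
  C: 14
  H: 24
  Br: 1
  N: 1
  O: 2
  S: 1

C14H24BrNO2S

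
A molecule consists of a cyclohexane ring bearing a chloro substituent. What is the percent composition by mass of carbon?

60.76%

Atom tally by fragment:
  cyclohexane ring core → C:6 H:12
  (− 1 ring H displaced by substituents)
  + Cl → Cl:1
Element totals:
  C: 6
  H: 11
  Cl: 1
Molecular formula: C6H11Cl.
Molar mass = 118.604 g/mol.
Mass from C: 6 × 12.011 = 72.066 g/mol.
%C = 72.066 / 118.604 × 100 = 60.76%.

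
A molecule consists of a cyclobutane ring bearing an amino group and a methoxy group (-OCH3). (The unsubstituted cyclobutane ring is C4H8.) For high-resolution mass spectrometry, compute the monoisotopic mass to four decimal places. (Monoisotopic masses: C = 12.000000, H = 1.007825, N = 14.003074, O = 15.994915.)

101.0841

Atom tally by fragment:
  cyclobutane ring core → C:4 H:8
  (− 2 ring H displaced by substituents)
  + NH2 → N:1 H:2
  + OCH3 → C:1 H:3 O:1
Element totals:
  C: 5
  H: 11
  N: 1
  O: 1
Molecular formula: C5H11NO.
  M = 5(12.0) + 11(1.007825) + 14.003074 + 15.994915
    = 60.000000 + 11.086075 + 14.003074 + 15.994915 = 101.084064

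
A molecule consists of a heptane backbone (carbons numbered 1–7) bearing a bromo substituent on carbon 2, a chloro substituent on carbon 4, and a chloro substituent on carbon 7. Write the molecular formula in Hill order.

C7H13BrCl2

Atom tally by fragment:
  CH3 → C:1 H:3
  CH(Br) → C:1 H:1 Br:1
  CH2 → C:1 H:2
  CH(Cl) → C:1 H:1 Cl:1
  CH2 → C:1 H:2
  CH2 → C:1 H:2
  CH2Cl → C:1 H:2 Cl:1
Element totals:
  C: 7
  H: 13
  Br: 1
  Cl: 2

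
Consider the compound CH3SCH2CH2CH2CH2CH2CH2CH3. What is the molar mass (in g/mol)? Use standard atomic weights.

Atom tally by fragment:
  CH3SCH2 → C:2 H:5 S:1
  CH2 → C:1 H:2
  CH2 → C:1 H:2
  CH2 → C:1 H:2
  CH2 → C:1 H:2
  CH2 → C:1 H:2
  CH3 → C:1 H:3
Element totals:
  C: 8
  H: 18
  S: 1
Molecular formula: C8H18S.
  M = 8(12.011) + 18(1.008) + 32.06
    = 96.088 + 18.144 + 32.060 = 146.292

146.29 g/mol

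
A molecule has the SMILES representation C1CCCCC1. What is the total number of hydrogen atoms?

12

Atom tally by fragment:
  cyclohexane ring core → C:6 H:12
Element totals:
  C: 6
  H: 12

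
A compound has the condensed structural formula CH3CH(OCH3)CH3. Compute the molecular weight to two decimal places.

Atom tally by fragment:
  CH3 → C:1 H:3
  CH(OCH3) → C:2 H:4 O:1
  CH3 → C:1 H:3
Element totals:
  C: 4
  H: 10
  O: 1
Molecular formula: C4H10O.
  M = 4(12.011) + 10(1.008) + 15.999
    = 48.044 + 10.080 + 15.999 = 74.123

74.12 g/mol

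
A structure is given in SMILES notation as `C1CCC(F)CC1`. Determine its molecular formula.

C6H11F

Atom tally by fragment:
  cyclohexane ring core → C:6 H:12
  (− 1 ring H displaced by substituents)
  + F → F:1
Element totals:
  C: 6
  H: 11
  F: 1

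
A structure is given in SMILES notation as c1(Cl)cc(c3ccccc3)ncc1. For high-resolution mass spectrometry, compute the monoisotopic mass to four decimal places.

Atom tally by fragment:
  pyridine ring core → C:5 H:5 N:1
  (− 2 ring H displaced by substituents)
  + Cl → Cl:1
  + C6H5 → C:6 H:5
Element totals:
  C: 11
  H: 8
  Cl: 1
  N: 1
Molecular formula: C11H8ClN.
  M = 11(12.0) + 8(1.007825) + 34.968853 + 14.003074
    = 132.000000 + 8.062600 + 34.968853 + 14.003074 = 189.034527

189.0345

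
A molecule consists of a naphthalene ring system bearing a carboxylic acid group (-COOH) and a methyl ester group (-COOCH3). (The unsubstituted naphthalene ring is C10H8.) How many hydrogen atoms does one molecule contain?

Atom tally by fragment:
  naphthalene ring system core → C:10 H:8
  (− 2 ring H displaced by substituents)
  + COOH → C:1 H:1 O:2
  + COOCH3 → C:2 H:3 O:2
Element totals:
  C: 13
  H: 10
  O: 4

10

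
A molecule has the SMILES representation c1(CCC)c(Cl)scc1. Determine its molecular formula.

Atom tally by fragment:
  thiophene ring core → C:4 H:4 S:1
  (− 2 ring H displaced by substituents)
  + CH2CH2CH3 → C:3 H:7
  + Cl → Cl:1
Element totals:
  C: 7
  H: 9
  Cl: 1
  S: 1

C7H9ClS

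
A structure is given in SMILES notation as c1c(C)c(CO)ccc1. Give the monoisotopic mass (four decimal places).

Atom tally by fragment:
  benzene ring core → C:6 H:6
  (− 2 ring H displaced by substituents)
  + CH3 → C:1 H:3
  + CH2OH → C:1 H:3 O:1
Element totals:
  C: 8
  H: 10
  O: 1
Molecular formula: C8H10O.
  M = 8(12.0) + 10(1.007825) + 15.994915
    = 96.000000 + 10.078250 + 15.994915 = 122.073165

122.0732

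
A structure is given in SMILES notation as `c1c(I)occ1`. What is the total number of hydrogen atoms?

Atom tally by fragment:
  furan ring core → C:4 H:4 O:1
  (− 1 ring H displaced by substituents)
  + I → I:1
Element totals:
  C: 4
  H: 3
  I: 1
  O: 1

3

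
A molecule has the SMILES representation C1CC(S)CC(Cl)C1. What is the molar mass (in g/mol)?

150.66 g/mol

Atom tally by fragment:
  cyclohexane ring core → C:6 H:12
  (− 2 ring H displaced by substituents)
  + SH → S:1 H:1
  + Cl → Cl:1
Element totals:
  C: 6
  H: 11
  Cl: 1
  S: 1
Molecular formula: C6H11ClS.
  M = 6(12.011) + 11(1.008) + 35.45 + 32.06
    = 72.066 + 11.088 + 35.450 + 32.060 = 150.664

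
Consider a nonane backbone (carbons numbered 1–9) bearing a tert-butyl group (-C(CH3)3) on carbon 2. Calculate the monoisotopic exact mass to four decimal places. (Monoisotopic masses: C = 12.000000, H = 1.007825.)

184.2191

Atom tally by fragment:
  CH3 → C:1 H:3
  CH(C(CH3)3) → C:5 H:10
  CH2 → C:1 H:2
  CH2 → C:1 H:2
  CH2 → C:1 H:2
  CH2 → C:1 H:2
  CH2 → C:1 H:2
  CH2 → C:1 H:2
  CH3 → C:1 H:3
Element totals:
  C: 13
  H: 28
Molecular formula: C13H28.
  M = 13(12.0) + 28(1.007825)
    = 156.000000 + 28.219100 = 184.219100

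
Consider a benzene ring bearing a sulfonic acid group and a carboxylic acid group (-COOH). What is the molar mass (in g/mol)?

202.18 g/mol

Atom tally by fragment:
  benzene ring core → C:6 H:6
  (− 2 ring H displaced by substituents)
  + SO3H → S:1 O:3 H:1
  + COOH → C:1 H:1 O:2
Element totals:
  C: 7
  H: 6
  O: 5
  S: 1
Molecular formula: C7H6O5S.
  M = 7(12.011) + 6(1.008) + 5(15.999) + 32.06
    = 84.077 + 6.048 + 79.995 + 32.060 = 202.180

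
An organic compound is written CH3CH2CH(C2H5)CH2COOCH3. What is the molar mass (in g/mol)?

Atom tally by fragment:
  CH3 → C:1 H:3
  CH2 → C:1 H:2
  CH(C2H5) → C:3 H:6
  CH2COOCH3 → C:3 H:5 O:2
Element totals:
  C: 8
  H: 16
  O: 2
Molecular formula: C8H16O2.
  M = 8(12.011) + 16(1.008) + 2(15.999)
    = 96.088 + 16.128 + 31.998 = 144.214

144.21 g/mol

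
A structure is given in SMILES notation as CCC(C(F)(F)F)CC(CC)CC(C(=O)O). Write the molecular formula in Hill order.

C11H19F3O2

Atom tally by fragment:
  CH3 → C:1 H:3
  CH2 → C:1 H:2
  CH(CF3) → C:2 H:1 F:3
  CH2 → C:1 H:2
  CH(C2H5) → C:3 H:6
  CH2 → C:1 H:2
  CH2COOH → C:2 H:3 O:2
Element totals:
  C: 11
  H: 19
  F: 3
  O: 2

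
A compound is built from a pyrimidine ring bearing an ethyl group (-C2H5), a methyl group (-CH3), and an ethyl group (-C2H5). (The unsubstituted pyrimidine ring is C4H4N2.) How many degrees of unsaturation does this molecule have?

4

Atom tally by fragment:
  pyrimidine ring core → C:4 H:4 N:2
  (− 3 ring H displaced by substituents)
  + C2H5 → C:2 H:5
  + CH3 → C:1 H:3
  + C2H5 → C:2 H:5
Element totals:
  C: 9
  H: 14
  N: 2
Molecular formula: C9H14N2.
DoU = (2C + 2 + N − H − X) / 2 = (2·9 + 2 + 2 − 14 − 0) / 2 = 4.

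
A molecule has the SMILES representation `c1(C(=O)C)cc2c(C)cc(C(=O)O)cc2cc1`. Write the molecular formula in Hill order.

C14H12O3

Atom tally by fragment:
  naphthalene ring system core → C:10 H:8
  (− 3 ring H displaced by substituents)
  + COCH3 → C:2 H:3 O:1
  + CH3 → C:1 H:3
  + COOH → C:1 H:1 O:2
Element totals:
  C: 14
  H: 12
  O: 3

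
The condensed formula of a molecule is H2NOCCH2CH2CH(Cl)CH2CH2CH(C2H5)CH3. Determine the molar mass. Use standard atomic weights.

Element totals:
  C: 10
  H: 20
  Cl: 1
  N: 1
  O: 1
Molecular formula: C10H20ClNO.
  M = 10(12.011) + 20(1.008) + 35.45 + 14.007 + 15.999
    = 120.110 + 20.160 + 35.450 + 14.007 + 15.999 = 205.726

205.73 g/mol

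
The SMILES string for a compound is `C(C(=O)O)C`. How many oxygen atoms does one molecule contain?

2

Atom tally by fragment:
  HOOCCH2 → C:2 H:3 O:2
  CH3 → C:1 H:3
Element totals:
  C: 3
  H: 6
  O: 2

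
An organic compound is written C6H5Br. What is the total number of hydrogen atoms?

5

Atom tally by fragment:
  benzene ring core → C:6 H:6
  (− 1 ring H displaced by substituents)
  + Br → Br:1
Element totals:
  C: 6
  H: 5
  Br: 1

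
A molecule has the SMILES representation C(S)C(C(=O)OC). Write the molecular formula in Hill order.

C4H8O2S

Atom tally by fragment:
  HSCH2 → C:1 H:3 S:1
  CH2COOCH3 → C:3 H:5 O:2
Element totals:
  C: 4
  H: 8
  O: 2
  S: 1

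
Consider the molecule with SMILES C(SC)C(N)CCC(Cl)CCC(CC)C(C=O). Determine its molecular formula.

C13H26ClNOS

Atom tally by fragment:
  CH3SCH2 → C:2 H:5 S:1
  CH(NH2) → C:1 H:3 N:1
  CH2 → C:1 H:2
  CH2 → C:1 H:2
  CH(Cl) → C:1 H:1 Cl:1
  CH2 → C:1 H:2
  CH2 → C:1 H:2
  CH(C2H5) → C:3 H:6
  CH2CHO → C:2 H:3 O:1
Element totals:
  C: 13
  H: 26
  Cl: 1
  N: 1
  O: 1
  S: 1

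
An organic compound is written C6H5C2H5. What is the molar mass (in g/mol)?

Atom tally by fragment:
  benzene ring core → C:6 H:6
  (− 1 ring H displaced by substituents)
  + C2H5 → C:2 H:5
Element totals:
  C: 8
  H: 10
Molecular formula: C8H10.
  M = 8(12.011) + 10(1.008)
    = 96.088 + 10.080 = 106.168

106.17 g/mol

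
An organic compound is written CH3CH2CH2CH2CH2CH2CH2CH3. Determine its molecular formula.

Element totals:
  C: 8
  H: 18

C8H18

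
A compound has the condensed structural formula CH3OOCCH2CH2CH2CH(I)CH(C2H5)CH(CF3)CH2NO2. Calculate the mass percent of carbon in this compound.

Atom tally by fragment:
  CH3OOCCH2 → C:3 H:5 O:2
  CH2 → C:1 H:2
  CH2 → C:1 H:2
  CH(I) → C:1 H:1 I:1
  CH(C2H5) → C:3 H:6
  CH(CF3) → C:2 H:1 F:3
  CH2NO2 → C:1 H:2 N:1 O:2
Element totals:
  C: 12
  H: 19
  F: 3
  I: 1
  N: 1
  O: 4
Molecular formula: C12H19F3INO4.
Molar mass = 425.185 g/mol.
Mass from C: 12 × 12.011 = 144.132 g/mol.
%C = 144.132 / 425.185 × 100 = 33.90%.

33.90%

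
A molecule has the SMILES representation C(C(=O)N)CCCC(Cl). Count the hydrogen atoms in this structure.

12

Atom tally by fragment:
  H2NOCCH2 → C:2 H:4 O:1 N:1
  CH2 → C:1 H:2
  CH2 → C:1 H:2
  CH2 → C:1 H:2
  CH2Cl → C:1 H:2 Cl:1
Element totals:
  C: 6
  H: 12
  Cl: 1
  N: 1
  O: 1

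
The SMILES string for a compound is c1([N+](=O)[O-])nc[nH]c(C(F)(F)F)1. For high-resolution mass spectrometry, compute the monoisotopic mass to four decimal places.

Atom tally by fragment:
  imidazole ring core → C:3 H:4 N:2
  (− 2 ring H displaced by substituents)
  + NO2 → N:1 O:2
  + CF3 → C:1 F:3
Element totals:
  C: 4
  H: 2
  F: 3
  N: 3
  O: 2
Molecular formula: C4H2F3N3O2.
  M = 4(12.0) + 2(1.007825) + 3(18.998403) + 3(14.003074) + 2(15.994915)
    = 48.000000 + 2.015650 + 56.995209 + 42.009222 + 31.989830 = 181.009911

181.0099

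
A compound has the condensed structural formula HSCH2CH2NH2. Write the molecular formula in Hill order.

Atom tally by fragment:
  HSCH2 → C:1 H:3 S:1
  CH2NH2 → C:1 H:4 N:1
Element totals:
  C: 2
  H: 7
  N: 1
  S: 1

C2H7NS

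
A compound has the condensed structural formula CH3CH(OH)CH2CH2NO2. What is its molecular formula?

C4H9NO3

Atom tally by fragment:
  CH3 → C:1 H:3
  CH(OH) → C:1 H:2 O:1
  CH2 → C:1 H:2
  CH2NO2 → C:1 H:2 N:1 O:2
Element totals:
  C: 4
  H: 9
  N: 1
  O: 3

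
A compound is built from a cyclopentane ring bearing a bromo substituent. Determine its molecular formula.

Atom tally by fragment:
  cyclopentane ring core → C:5 H:10
  (− 1 ring H displaced by substituents)
  + Br → Br:1
Element totals:
  C: 5
  H: 9
  Br: 1

C5H9Br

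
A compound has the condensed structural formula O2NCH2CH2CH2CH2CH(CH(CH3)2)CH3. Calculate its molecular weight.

Atom tally by fragment:
  O2NCH2 → C:1 H:2 N:1 O:2
  CH2 → C:1 H:2
  CH2 → C:1 H:2
  CH2 → C:1 H:2
  CH(CH(CH3)2) → C:4 H:8
  CH3 → C:1 H:3
Element totals:
  C: 9
  H: 19
  N: 1
  O: 2
Molecular formula: C9H19NO2.
  M = 9(12.011) + 19(1.008) + 14.007 + 2(15.999)
    = 108.099 + 19.152 + 14.007 + 31.998 = 173.256

173.26 g/mol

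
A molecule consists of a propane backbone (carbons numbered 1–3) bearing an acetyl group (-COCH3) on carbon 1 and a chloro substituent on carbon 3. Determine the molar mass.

Atom tally by fragment:
  CH3COCH2 → C:3 H:5 O:1
  CH2 → C:1 H:2
  CH2Cl → C:1 H:2 Cl:1
Element totals:
  C: 5
  H: 9
  Cl: 1
  O: 1
Molecular formula: C5H9ClO.
  M = 5(12.011) + 9(1.008) + 35.45 + 15.999
    = 60.055 + 9.072 + 35.450 + 15.999 = 120.576

120.58 g/mol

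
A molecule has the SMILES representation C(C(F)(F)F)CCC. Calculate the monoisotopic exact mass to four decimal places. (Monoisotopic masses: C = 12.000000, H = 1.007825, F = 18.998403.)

Atom tally by fragment:
  F3CCH2 → C:2 H:2 F:3
  CH2 → C:1 H:2
  CH2 → C:1 H:2
  CH3 → C:1 H:3
Element totals:
  C: 5
  H: 9
  F: 3
Molecular formula: C5H9F3.
  M = 5(12.0) + 9(1.007825) + 3(18.998403)
    = 60.000000 + 9.070425 + 56.995209 = 126.065634

126.0656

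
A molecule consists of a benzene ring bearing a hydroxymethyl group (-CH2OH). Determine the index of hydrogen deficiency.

Atom tally by fragment:
  benzene ring core → C:6 H:6
  (− 1 ring H displaced by substituents)
  + CH2OH → C:1 H:3 O:1
Element totals:
  C: 7
  H: 8
  O: 1
Molecular formula: C7H8O.
DoU = (2C + 2 + N − H − X) / 2 = (2·7 + 2 + 0 − 8 − 0) / 2 = 4.

4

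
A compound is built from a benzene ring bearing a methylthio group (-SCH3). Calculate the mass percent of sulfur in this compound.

Atom tally by fragment:
  benzene ring core → C:6 H:6
  (− 1 ring H displaced by substituents)
  + SCH3 → C:1 H:3 S:1
Element totals:
  C: 7
  H: 8
  S: 1
Molecular formula: C7H8S.
Molar mass = 124.201 g/mol.
Mass from S: 1 × 32.06 = 32.060 g/mol.
%S = 32.060 / 124.201 × 100 = 25.81%.

25.81%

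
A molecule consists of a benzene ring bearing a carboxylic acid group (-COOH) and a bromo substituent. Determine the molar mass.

201.02 g/mol

Atom tally by fragment:
  benzene ring core → C:6 H:6
  (− 2 ring H displaced by substituents)
  + COOH → C:1 H:1 O:2
  + Br → Br:1
Element totals:
  C: 7
  H: 5
  Br: 1
  O: 2
Molecular formula: C7H5BrO2.
  M = 7(12.011) + 5(1.008) + 79.904 + 2(15.999)
    = 84.077 + 5.040 + 79.904 + 31.998 = 201.019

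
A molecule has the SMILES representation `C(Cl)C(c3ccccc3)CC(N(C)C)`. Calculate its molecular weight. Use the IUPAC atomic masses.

211.73 g/mol

Atom tally by fragment:
  ClCH2 → C:1 H:2 Cl:1
  CH(C6H5) → C:7 H:6
  CH2 → C:1 H:2
  CH2N(CH3)2 → C:3 H:8 N:1
Element totals:
  C: 12
  H: 18
  Cl: 1
  N: 1
Molecular formula: C12H18ClN.
  M = 12(12.011) + 18(1.008) + 35.45 + 14.007
    = 144.132 + 18.144 + 35.450 + 14.007 = 211.733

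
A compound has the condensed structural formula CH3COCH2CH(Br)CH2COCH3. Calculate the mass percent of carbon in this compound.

40.60%

Element totals:
  C: 7
  H: 11
  Br: 1
  O: 2
Molecular formula: C7H11BrO2.
Molar mass = 207.067 g/mol.
Mass from C: 7 × 12.011 = 84.077 g/mol.
%C = 84.077 / 207.067 × 100 = 40.60%.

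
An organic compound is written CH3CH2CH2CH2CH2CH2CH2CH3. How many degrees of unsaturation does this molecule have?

Atom tally by fragment:
  CH3 → C:1 H:3
  CH2 → C:1 H:2
  CH2 → C:1 H:2
  CH2 → C:1 H:2
  CH2 → C:1 H:2
  CH2 → C:1 H:2
  CH2 → C:1 H:2
  CH3 → C:1 H:3
Element totals:
  C: 8
  H: 18
Molecular formula: C8H18.
DoU = (2C + 2 + N − H − X) / 2 = (2·8 + 2 + 0 − 18 − 0) / 2 = 0.

0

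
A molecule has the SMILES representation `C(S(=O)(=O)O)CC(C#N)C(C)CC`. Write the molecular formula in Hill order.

Atom tally by fragment:
  HO3SCH2 → C:1 H:3 S:1 O:3
  CH2 → C:1 H:2
  CH(CN) → C:2 H:1 N:1
  CH(CH3) → C:2 H:4
  CH2 → C:1 H:2
  CH3 → C:1 H:3
Element totals:
  C: 8
  H: 15
  N: 1
  O: 3
  S: 1

C8H15NO3S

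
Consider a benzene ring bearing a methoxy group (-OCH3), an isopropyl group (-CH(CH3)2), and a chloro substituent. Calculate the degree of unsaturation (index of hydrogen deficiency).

4

Atom tally by fragment:
  benzene ring core → C:6 H:6
  (− 3 ring H displaced by substituents)
  + OCH3 → C:1 H:3 O:1
  + CH(CH3)2 → C:3 H:7
  + Cl → Cl:1
Element totals:
  C: 10
  H: 13
  Cl: 1
  O: 1
Molecular formula: C10H13ClO.
DoU = (2C + 2 + N − H − X) / 2 = (2·10 + 2 + 0 − 13 − 1) / 2 = 4.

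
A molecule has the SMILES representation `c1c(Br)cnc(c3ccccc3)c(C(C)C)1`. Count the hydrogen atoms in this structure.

Atom tally by fragment:
  pyridine ring core → C:5 H:5 N:1
  (− 3 ring H displaced by substituents)
  + Br → Br:1
  + C6H5 → C:6 H:5
  + CH(CH3)2 → C:3 H:7
Element totals:
  C: 14
  H: 14
  Br: 1
  N: 1

14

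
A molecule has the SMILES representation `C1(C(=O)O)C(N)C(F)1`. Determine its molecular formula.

Atom tally by fragment:
  cyclopropane ring core → C:3 H:6
  (− 3 ring H displaced by substituents)
  + COOH → C:1 H:1 O:2
  + NH2 → N:1 H:2
  + F → F:1
Element totals:
  C: 4
  H: 6
  F: 1
  N: 1
  O: 2

C4H6FNO2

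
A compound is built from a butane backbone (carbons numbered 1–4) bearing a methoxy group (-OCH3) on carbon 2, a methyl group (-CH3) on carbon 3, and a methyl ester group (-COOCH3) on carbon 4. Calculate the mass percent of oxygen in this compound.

29.96%

Atom tally by fragment:
  CH3 → C:1 H:3
  CH(OCH3) → C:2 H:4 O:1
  CH(CH3) → C:2 H:4
  CH2COOCH3 → C:3 H:5 O:2
Element totals:
  C: 8
  H: 16
  O: 3
Molecular formula: C8H16O3.
Molar mass = 160.213 g/mol.
Mass from O: 3 × 15.999 = 47.997 g/mol.
%O = 47.997 / 160.213 × 100 = 29.96%.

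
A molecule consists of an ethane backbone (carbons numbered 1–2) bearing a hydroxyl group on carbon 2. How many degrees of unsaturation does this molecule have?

0

Atom tally by fragment:
  CH3 → C:1 H:3
  CH2OH → C:1 H:3 O:1
Element totals:
  C: 2
  H: 6
  O: 1
Molecular formula: C2H6O.
DoU = (2C + 2 + N − H − X) / 2 = (2·2 + 2 + 0 − 6 − 0) / 2 = 0.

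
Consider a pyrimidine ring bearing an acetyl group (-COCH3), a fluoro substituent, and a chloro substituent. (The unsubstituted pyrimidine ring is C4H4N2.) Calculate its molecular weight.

Atom tally by fragment:
  pyrimidine ring core → C:4 H:4 N:2
  (− 3 ring H displaced by substituents)
  + COCH3 → C:2 H:3 O:1
  + F → F:1
  + Cl → Cl:1
Element totals:
  C: 6
  H: 4
  Cl: 1
  F: 1
  N: 2
  O: 1
Molecular formula: C6H4ClFN2O.
  M = 6(12.011) + 4(1.008) + 35.45 + 18.998 + 2(14.007) + 15.999
    = 72.066 + 4.032 + 35.450 + 18.998 + 28.014 + 15.999 = 174.559

174.56 g/mol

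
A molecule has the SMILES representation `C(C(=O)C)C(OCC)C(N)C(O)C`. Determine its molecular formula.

C9H19NO3

Atom tally by fragment:
  CH3COCH2 → C:3 H:5 O:1
  CH(OC2H5) → C:3 H:6 O:1
  CH(NH2) → C:1 H:3 N:1
  CH(OH) → C:1 H:2 O:1
  CH3 → C:1 H:3
Element totals:
  C: 9
  H: 19
  N: 1
  O: 3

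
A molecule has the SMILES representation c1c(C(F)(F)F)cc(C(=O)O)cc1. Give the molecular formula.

Atom tally by fragment:
  benzene ring core → C:6 H:6
  (− 2 ring H displaced by substituents)
  + CF3 → C:1 F:3
  + COOH → C:1 H:1 O:2
Element totals:
  C: 8
  H: 5
  F: 3
  O: 2

C8H5F3O2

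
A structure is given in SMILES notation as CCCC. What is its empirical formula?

C2H5

Atom tally by fragment:
  CH3 → C:1 H:3
  CH2 → C:1 H:2
  CH2 → C:1 H:2
  CH3 → C:1 H:3
Element totals:
  C: 4
  H: 10
Molecular formula: C4H10.
gcd of subscripts = 2; dividing each by 2:
  C: 4/2 = 2
  H: 10/2 = 5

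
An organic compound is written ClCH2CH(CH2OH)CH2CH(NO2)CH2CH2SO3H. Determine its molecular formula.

C7H14ClNO6S

Atom tally by fragment:
  ClCH2 → C:1 H:2 Cl:1
  CH(CH2OH) → C:2 H:4 O:1
  CH2 → C:1 H:2
  CH(NO2) → C:1 H:1 N:1 O:2
  CH2 → C:1 H:2
  CH2SO3H → C:1 H:3 S:1 O:3
Element totals:
  C: 7
  H: 14
  Cl: 1
  N: 1
  O: 6
  S: 1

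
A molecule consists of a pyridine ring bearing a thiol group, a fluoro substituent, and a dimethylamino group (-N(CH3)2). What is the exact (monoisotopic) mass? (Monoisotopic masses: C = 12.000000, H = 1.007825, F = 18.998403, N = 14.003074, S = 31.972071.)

Atom tally by fragment:
  pyridine ring core → C:5 H:5 N:1
  (− 3 ring H displaced by substituents)
  + SH → S:1 H:1
  + F → F:1
  + N(CH3)2 → N:1 C:2 H:6
Element totals:
  C: 7
  H: 9
  F: 1
  N: 2
  S: 1
Molecular formula: C7H9FN2S.
  M = 7(12.0) + 9(1.007825) + 18.998403 + 2(14.003074) + 31.972071
    = 84.000000 + 9.070425 + 18.998403 + 28.006148 + 31.972071 = 172.047047

172.0470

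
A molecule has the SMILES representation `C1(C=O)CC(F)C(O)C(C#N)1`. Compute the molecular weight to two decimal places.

Atom tally by fragment:
  cyclopentane ring core → C:5 H:10
  (− 4 ring H displaced by substituents)
  + CHO → C:1 H:1 O:1
  + F → F:1
  + OH → O:1 H:1
  + CN → C:1 N:1
Element totals:
  C: 7
  H: 8
  F: 1
  N: 1
  O: 2
Molecular formula: C7H8FNO2.
  M = 7(12.011) + 8(1.008) + 18.998 + 14.007 + 2(15.999)
    = 84.077 + 8.064 + 18.998 + 14.007 + 31.998 = 157.144

157.14 g/mol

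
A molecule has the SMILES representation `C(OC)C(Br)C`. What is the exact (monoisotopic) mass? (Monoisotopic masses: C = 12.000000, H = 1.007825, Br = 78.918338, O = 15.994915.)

151.9837

Atom tally by fragment:
  CH3OCH2 → C:2 H:5 O:1
  CH(Br) → C:1 H:1 Br:1
  CH3 → C:1 H:3
Element totals:
  C: 4
  H: 9
  Br: 1
  O: 1
Molecular formula: C4H9BrO.
  M = 4(12.0) + 9(1.007825) + 78.918338 + 15.994915
    = 48.000000 + 9.070425 + 78.918338 + 15.994915 = 151.983678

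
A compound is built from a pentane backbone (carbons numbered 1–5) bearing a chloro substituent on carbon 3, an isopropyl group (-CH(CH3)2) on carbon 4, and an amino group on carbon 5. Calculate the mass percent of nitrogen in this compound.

8.56%

Atom tally by fragment:
  CH3 → C:1 H:3
  CH2 → C:1 H:2
  CH(Cl) → C:1 H:1 Cl:1
  CH(CH(CH3)2) → C:4 H:8
  CH2NH2 → C:1 H:4 N:1
Element totals:
  C: 8
  H: 18
  Cl: 1
  N: 1
Molecular formula: C8H18ClN.
Molar mass = 163.689 g/mol.
Mass from N: 1 × 14.007 = 14.007 g/mol.
%N = 14.007 / 163.689 × 100 = 8.56%.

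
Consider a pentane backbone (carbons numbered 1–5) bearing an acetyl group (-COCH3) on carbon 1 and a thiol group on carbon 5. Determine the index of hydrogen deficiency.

1

Atom tally by fragment:
  CH3COCH2 → C:3 H:5 O:1
  CH2 → C:1 H:2
  CH2 → C:1 H:2
  CH2 → C:1 H:2
  CH2SH → C:1 H:3 S:1
Element totals:
  C: 7
  H: 14
  O: 1
  S: 1
Molecular formula: C7H14OS.
DoU = (2C + 2 + N − H − X) / 2 = (2·7 + 2 + 0 − 14 − 0) / 2 = 1.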